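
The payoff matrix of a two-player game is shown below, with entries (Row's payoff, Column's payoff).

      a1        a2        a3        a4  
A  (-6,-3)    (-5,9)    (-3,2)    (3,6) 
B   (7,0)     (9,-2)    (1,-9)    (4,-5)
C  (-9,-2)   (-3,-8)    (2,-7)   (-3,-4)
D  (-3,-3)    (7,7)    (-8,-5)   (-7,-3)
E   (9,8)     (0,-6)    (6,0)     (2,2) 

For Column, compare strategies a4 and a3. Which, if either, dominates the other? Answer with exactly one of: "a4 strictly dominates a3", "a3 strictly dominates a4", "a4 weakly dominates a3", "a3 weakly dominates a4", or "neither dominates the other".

a4 strictly dominates a3

Compare a4 to a3 across every action of Row: A: 6>2, B: -5>-9, C: -4>-7, D: -3>-5, E: 2>0.
a4 gives a strictly higher payoff against every action of Row, so a4 strictly dominates a3.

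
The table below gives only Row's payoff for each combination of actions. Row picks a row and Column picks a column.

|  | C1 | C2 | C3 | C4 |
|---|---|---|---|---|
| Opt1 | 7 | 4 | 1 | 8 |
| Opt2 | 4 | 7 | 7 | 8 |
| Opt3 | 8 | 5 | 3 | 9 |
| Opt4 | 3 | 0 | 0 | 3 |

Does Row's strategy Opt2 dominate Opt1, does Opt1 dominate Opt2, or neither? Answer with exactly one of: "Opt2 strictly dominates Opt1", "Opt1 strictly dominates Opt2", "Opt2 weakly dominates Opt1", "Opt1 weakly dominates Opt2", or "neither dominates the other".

neither dominates the other

Compare Opt2 to Opt1 across each choice by Column: C1: 4<7, C2: 7>4, C3: 7>1, C4: 8=8.
Opt2 does better at C2, C3 but worse at C1; neither strategy dominates the other.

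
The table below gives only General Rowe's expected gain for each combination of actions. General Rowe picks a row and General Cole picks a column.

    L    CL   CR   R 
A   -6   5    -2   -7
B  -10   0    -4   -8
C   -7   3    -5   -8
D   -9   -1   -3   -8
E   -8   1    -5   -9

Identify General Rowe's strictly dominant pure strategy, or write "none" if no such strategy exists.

A

A vs B: L: -6>-10, CL: 5>0, CR: -2>-4, R: -7>-8.
A vs C: L: -6>-7, CL: 5>3, CR: -2>-5, R: -7>-8.
A vs D: L: -6>-9, CL: 5>-1, CR: -2>-3, R: -7>-8.
A vs E: L: -6>-8, CL: 5>1, CR: -2>-5, R: -7>-9.
A strictly beats every other strategy against every opponent action, so it is strictly dominant.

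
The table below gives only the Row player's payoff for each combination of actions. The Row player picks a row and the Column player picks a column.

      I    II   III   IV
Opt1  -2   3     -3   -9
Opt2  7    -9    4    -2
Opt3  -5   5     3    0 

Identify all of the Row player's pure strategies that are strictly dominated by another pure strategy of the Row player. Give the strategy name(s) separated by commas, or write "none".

none

Opt1: no other strategy beats it everywhere (Opt2 at II (3>-9); Opt3 at I (-2>-5)).
Opt2: no other strategy beats it everywhere (Opt1 at I (7>-2); Opt3 at I (7>-5)).
Opt3: no other strategy beats it everywhere (Opt1 at II (5>3); Opt2 at II (5>-9)).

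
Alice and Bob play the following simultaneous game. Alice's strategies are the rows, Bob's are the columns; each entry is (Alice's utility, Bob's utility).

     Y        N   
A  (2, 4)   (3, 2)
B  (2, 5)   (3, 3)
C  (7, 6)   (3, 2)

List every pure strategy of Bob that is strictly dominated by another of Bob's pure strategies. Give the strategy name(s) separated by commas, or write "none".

Nothing dominates Y: N at A (4>2).
N: dominated, since Y does at least as well everywhere (A: 4>2, B: 5>3, C: 6>2).

N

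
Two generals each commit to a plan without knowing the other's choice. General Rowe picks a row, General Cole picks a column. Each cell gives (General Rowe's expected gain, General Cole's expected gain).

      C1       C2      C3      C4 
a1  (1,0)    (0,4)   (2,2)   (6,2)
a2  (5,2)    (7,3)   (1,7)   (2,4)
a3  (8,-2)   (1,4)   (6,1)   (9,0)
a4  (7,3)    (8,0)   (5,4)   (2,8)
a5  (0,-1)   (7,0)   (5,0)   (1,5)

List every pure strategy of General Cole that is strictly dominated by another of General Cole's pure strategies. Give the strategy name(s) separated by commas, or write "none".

C1

C3 strictly dominates C1 — a1: 2>0, a2: 7>2, a3: 1>-2, a4: 4>3, a5: 0>-1.
C2 is not dominated — it holds its own against C1 at a1 (4>0); C3 at a1 (4>2); C4 at a1 (4>2).
C3: no other strategy beats it everywhere (C1 at a1 (2>0); C2 at a2 (7>3); C4 at a1 (2=2)).
C4: no other strategy beats it everywhere (C1 at a1 (2>0); C2 at a2 (4>3); C3 at a1 (2=2)).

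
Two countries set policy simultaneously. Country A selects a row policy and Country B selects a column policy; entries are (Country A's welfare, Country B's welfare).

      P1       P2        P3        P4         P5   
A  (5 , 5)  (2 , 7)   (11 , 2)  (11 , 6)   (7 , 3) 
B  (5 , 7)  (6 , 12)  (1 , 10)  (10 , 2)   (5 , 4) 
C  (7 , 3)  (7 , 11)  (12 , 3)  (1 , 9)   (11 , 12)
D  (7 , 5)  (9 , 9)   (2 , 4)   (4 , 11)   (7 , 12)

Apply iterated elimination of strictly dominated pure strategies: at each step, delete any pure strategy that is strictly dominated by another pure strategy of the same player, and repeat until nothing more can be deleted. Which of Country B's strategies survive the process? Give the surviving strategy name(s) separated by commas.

Column P1 is eliminated: P2 beats it against every remaining row (A: 7>5, B: 12>7, C: 11>3, D: 9>5).
Country B's strategy P3 is strictly dominated by P2 (A: 7>2, B: 12>10, C: 11>3, D: 9>4) and is removed.
Among the remaining strategies, none is strictly dominated by another pure strategy of the same player, so the elimination stops.
Surviving strategies — Country A: {A, B, C, D}; Country B: {P2, P4, P5}.

P2, P4, P5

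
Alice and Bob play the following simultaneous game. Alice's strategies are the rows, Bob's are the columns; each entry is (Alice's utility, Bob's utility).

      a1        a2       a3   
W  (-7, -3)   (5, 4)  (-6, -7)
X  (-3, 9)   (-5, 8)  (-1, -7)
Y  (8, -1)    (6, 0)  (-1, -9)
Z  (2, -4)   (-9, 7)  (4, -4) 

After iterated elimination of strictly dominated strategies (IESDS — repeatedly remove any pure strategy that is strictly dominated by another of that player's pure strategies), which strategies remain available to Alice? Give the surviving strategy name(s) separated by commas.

Row W is eliminated: Y beats it against every remaining column (a1: 8>-7, a2: 6>5, a3: -1>-6).
Bob's strategy a3 is strictly dominated by a2 (X: 8>-7, Y: 0>-9, Z: 7>-4) and is removed.
Alice's strategy X is strictly dominated by Y (a1: 8>-3, a2: 6>-5) and is removed.
Row Z is eliminated: Y beats it against every remaining column (a1: 8>2, a2: 6>-9).
Bob's strategy a1 is strictly dominated by a2 (Y: 0>-1) and is removed.
Among the remaining strategies, none is strictly dominated by another pure strategy of the same player, so the elimination stops.
Surviving strategies — Alice: {Y}; Bob: {a2}.

Y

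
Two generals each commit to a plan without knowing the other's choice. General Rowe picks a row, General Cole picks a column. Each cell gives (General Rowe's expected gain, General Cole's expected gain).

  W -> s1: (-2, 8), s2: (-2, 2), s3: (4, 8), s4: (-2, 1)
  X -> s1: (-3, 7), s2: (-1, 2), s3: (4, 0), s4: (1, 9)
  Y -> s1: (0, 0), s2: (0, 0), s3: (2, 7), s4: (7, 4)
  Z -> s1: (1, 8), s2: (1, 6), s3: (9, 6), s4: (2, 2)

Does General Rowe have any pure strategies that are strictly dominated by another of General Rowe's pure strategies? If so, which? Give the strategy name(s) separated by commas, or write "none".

W is strictly dominated by Z (s1: 1>-2, s2: 1>-2, s3: 9>4, s4: 2>-2).
X is strictly dominated by Z (s1: 1>-3, s2: 1>-1, s3: 9>4, s4: 2>1).
Y: no other strategy beats it everywhere (W at s1 (0>-2); X at s1 (0>-3); Z at s4 (7>2)).
Nothing dominates Z: W at s1 (1>-2); X at s1 (1>-3); Y at s1 (1>0).

W, X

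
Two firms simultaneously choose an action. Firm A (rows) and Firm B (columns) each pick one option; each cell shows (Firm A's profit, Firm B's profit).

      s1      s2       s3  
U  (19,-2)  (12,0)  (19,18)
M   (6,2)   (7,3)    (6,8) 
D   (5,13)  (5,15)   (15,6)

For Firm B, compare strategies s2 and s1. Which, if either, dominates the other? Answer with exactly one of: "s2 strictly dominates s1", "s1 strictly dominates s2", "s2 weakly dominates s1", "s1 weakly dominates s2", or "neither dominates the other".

s2 strictly dominates s1

Compare s2 to s1 across each opponent action: U: 0>-2, M: 3>2, D: 15>13.
s2 gives a strictly higher payoff against each opponent action, so s2 strictly dominates s1.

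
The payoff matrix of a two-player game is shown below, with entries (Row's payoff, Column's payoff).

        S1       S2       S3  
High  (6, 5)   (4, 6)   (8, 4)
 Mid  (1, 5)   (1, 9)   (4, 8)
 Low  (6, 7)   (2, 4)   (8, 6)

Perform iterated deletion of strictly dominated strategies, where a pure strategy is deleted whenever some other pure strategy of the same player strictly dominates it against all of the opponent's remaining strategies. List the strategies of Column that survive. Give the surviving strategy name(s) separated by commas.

S1, S2

Row's strategy Mid is strictly dominated by High (S1: 6>1, S2: 4>1, S3: 8>4) and is removed.
For Column, S1 strictly dominates S3 on the remaining rows (High: 5>4, Low: 7>6); eliminate S3.
Among the remaining strategies, none is strictly dominated by another pure strategy of the same player, so the elimination stops.
Surviving strategies — Row: {High, Low}; Column: {S1, S2}.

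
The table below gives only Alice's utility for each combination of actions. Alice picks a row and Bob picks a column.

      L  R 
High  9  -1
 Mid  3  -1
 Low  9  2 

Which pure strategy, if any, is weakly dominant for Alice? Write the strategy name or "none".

Low

Low vs High: L: 9=9, R: 2>-1.
Low vs Mid: L: 9>3, R: 2>-1.
Low is at least as good as every other strategy against every opponent action, so it is weakly dominant.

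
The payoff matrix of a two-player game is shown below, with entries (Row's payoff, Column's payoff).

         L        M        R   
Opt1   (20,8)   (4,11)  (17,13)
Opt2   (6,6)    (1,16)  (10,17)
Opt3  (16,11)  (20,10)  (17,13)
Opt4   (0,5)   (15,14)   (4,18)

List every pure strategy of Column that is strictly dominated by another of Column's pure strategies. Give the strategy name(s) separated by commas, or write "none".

L, M

L: dominated, since R does at least as well everywhere (Opt1: 13>8, Opt2: 17>6, Opt3: 13>11, Opt4: 18>5).
M is strictly dominated by R (Opt1: 13>11, Opt2: 17>16, Opt3: 13>10, Opt4: 18>14).
R is not dominated — it holds its own against L at Opt1 (13>8); M at Opt1 (13>11).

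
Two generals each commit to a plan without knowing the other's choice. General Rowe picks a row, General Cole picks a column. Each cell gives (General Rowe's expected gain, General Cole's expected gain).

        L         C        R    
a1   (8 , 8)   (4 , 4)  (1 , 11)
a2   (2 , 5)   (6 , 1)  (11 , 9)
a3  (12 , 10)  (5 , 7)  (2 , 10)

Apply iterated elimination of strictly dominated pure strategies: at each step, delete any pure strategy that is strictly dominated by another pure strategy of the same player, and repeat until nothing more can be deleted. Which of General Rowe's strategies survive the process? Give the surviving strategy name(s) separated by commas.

General Rowe's strategy a1 is strictly dominated by a3 (L: 12>8, C: 5>4, R: 2>1) and is removed.
General Cole's strategy C is strictly dominated by L (a2: 5>1, a3: 10>7) and is removed.
Among the remaining strategies, none is strictly dominated by another pure strategy of the same player, so the elimination stops.
Surviving strategies — General Rowe: {a2, a3}; General Cole: {L, R}.

a2, a3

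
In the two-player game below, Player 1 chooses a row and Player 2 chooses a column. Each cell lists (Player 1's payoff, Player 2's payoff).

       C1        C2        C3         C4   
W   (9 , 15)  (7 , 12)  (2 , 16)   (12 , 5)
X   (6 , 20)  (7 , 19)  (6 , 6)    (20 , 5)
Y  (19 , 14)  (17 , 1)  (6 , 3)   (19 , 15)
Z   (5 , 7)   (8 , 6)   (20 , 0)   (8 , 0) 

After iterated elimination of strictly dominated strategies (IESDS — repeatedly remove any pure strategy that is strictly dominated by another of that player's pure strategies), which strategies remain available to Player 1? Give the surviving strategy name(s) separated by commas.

X, Y

Player 1's strategy W is strictly dominated by Y (C1: 19>9, C2: 17>7, C3: 6>2, C4: 19>12) and is removed.
Player 2's strategy C2 is strictly dominated by C1 (X: 20>19, Y: 14>1, Z: 7>6) and is removed.
Column C3 is eliminated: C1 beats it against every remaining row (X: 20>6, Y: 14>3, Z: 7>0).
For Player 1, X strictly dominates Z on the remaining columns (C1: 6>5, C4: 20>8); eliminate Z.
Among the remaining strategies, none is strictly dominated by another pure strategy of the same player, so the elimination stops.
Surviving strategies — Player 1: {X, Y}; Player 2: {C1, C4}.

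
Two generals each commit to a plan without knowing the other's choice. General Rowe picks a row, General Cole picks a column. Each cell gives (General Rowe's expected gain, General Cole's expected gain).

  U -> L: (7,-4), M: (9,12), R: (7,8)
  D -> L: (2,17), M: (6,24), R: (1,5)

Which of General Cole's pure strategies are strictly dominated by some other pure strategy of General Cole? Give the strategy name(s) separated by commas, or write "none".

L: dominated, since M does at least as well everywhere (U: 12>-4, D: 24>17).
M: no other strategy beats it everywhere (L at U (12>-4); R at U (12>8)).
R: dominated, since M does at least as well everywhere (U: 12>8, D: 24>5).

L, R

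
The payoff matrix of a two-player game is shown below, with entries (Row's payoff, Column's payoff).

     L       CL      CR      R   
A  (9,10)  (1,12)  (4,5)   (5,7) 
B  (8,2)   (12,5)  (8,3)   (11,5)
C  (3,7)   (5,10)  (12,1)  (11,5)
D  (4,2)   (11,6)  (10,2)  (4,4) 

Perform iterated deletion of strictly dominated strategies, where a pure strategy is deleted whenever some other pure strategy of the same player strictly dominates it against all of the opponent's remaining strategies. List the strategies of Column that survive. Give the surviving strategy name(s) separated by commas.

CL, R

Column's strategy L is strictly dominated by CL (A: 12>10, B: 5>2, C: 10>7, D: 6>2) and is removed.
Row's strategy A is strictly dominated by B (CL: 12>1, CR: 8>4, R: 11>5) and is removed.
Column CR is eliminated: CL beats it against every remaining row (B: 5>3, C: 10>1, D: 6>2).
Row D is eliminated: B beats it against every remaining column (CL: 12>11, R: 11>4).
Among the remaining strategies, none is strictly dominated by another pure strategy of the same player, so the elimination stops.
Surviving strategies — Row: {B, C}; Column: {CL, R}.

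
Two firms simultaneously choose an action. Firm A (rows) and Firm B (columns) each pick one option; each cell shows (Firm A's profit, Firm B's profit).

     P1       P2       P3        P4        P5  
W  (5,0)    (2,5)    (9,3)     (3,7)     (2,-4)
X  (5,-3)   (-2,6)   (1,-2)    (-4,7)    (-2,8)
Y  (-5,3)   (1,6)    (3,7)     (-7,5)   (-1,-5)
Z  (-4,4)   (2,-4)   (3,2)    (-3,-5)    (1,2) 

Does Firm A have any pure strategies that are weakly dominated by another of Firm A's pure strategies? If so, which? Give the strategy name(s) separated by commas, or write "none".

X, Y, Z

W is not dominated — it holds its own against X at P2 (2>-2); Y at P1 (5>-5); Z at P1 (5>-4).
W weakly dominates X — P1: 5=5, P2: 2>-2, P3: 9>1, P4: 3>-4, P5: 2>-2.
W weakly dominates Y — P1: 5>-5, P2: 2>1, P3: 9>3, P4: 3>-7, P5: 2>-1.
Z: dominated, since W does at least as well everywhere (P1: 5>-4, P2: 2=2, P3: 9>3, P4: 3>-3, P5: 2>1).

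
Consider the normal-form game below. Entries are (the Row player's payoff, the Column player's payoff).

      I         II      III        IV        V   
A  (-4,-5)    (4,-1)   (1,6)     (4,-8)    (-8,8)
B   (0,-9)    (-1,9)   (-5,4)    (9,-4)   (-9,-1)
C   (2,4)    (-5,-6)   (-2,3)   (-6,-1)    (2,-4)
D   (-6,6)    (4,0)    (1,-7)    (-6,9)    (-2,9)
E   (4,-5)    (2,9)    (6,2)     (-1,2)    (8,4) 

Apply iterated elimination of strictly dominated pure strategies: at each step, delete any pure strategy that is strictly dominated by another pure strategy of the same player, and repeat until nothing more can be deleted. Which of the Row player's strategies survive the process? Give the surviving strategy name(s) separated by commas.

A, B, D, E

Row C is eliminated: E beats it against every remaining column (I: 4>2, II: 2>-5, III: 6>-2, IV: -1>-6, V: 8>2).
Column I is eliminated: V beats it against every remaining row (A: 8>-5, B: -1>-9, D: 9>6, E: 4>-5).
Among the remaining strategies, none is strictly dominated by another pure strategy of the same player, so the elimination stops.
Surviving strategies — the Row player: {A, B, D, E}; the Column player: {II, III, IV, V}.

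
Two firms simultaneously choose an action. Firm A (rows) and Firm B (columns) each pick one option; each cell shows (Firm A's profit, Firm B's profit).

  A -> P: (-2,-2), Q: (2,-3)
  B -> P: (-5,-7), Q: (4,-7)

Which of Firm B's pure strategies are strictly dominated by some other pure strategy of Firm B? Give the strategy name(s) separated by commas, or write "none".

P: no other strategy beats it everywhere (Q at A (-2>-3)).
Q: no other strategy beats it everywhere (P at B (-7=-7)).

none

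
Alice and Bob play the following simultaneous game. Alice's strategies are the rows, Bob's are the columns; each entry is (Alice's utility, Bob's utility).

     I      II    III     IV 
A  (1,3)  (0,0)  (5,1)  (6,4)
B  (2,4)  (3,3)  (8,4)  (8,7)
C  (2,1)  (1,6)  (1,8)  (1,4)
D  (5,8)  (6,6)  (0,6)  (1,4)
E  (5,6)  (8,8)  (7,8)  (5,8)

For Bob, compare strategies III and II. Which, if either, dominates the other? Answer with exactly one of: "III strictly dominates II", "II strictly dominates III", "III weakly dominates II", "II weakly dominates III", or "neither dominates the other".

Compare III to II across every action of Alice: A: 1>0, B: 4>3, C: 8>6, D: 6=6, E: 8=8.
III is at least as good everywhere and strictly better somewhere (tied only at D, E), so III weakly but not strictly dominates II.

III weakly dominates II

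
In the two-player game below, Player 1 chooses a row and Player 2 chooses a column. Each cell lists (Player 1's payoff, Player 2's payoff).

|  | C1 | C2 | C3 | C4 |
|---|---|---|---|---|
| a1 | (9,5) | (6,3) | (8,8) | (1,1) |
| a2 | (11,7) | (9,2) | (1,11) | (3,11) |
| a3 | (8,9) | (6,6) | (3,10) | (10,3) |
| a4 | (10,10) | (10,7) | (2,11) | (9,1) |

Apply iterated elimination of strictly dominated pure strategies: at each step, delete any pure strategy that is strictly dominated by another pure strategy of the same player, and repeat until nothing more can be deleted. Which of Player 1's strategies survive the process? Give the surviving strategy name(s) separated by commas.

a1

For Player 2, C3 strictly dominates C1 on the remaining rows (a1: 8>5, a2: 11>7, a3: 10>9, a4: 11>10); eliminate C1.
For Player 1, a4 strictly dominates a2 on the remaining columns (C2: 10>9, C3: 2>1, C4: 9>3); eliminate a2.
Column C2 is eliminated: C3 beats it against every remaining row (a1: 8>3, a3: 10>6, a4: 11>7).
Row a4 is eliminated: a3 beats it against every remaining column (C3: 3>2, C4: 10>9).
Player 2's strategy C4 is strictly dominated by C3 (a1: 8>1, a3: 10>3) and is removed.
Player 1's strategy a3 is strictly dominated by a1 (C3: 8>3) and is removed.
Among the remaining strategies, none is strictly dominated by another pure strategy of the same player, so the elimination stops.
Surviving strategies — Player 1: {a1}; Player 2: {C3}.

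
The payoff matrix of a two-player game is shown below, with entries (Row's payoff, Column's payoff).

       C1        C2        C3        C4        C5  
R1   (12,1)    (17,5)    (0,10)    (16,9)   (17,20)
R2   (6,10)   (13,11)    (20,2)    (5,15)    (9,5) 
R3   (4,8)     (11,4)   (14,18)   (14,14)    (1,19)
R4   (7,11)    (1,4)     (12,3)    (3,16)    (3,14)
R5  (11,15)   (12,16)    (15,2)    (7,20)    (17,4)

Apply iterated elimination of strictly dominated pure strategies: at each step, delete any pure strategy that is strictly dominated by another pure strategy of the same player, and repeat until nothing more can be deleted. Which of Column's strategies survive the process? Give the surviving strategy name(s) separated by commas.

Row's strategy R4 is strictly dominated by R5 (C1: 11>7, C2: 12>1, C3: 15>12, C4: 7>3, C5: 17>3) and is removed.
Column C1 is eliminated: C4 beats it against every remaining row (R1: 9>1, R2: 15>10, R3: 14>8, R5: 20>15).
For Column, C4 strictly dominates C2 on the remaining rows (R1: 9>5, R2: 15>11, R3: 14>4, R5: 20>16); eliminate C2.
Column's strategy C3 is strictly dominated by C5 (R1: 20>10, R2: 5>2, R3: 19>18, R5: 4>2) and is removed.
For Row, R1 strictly dominates R2 on the remaining columns (C4: 16>5, C5: 17>9); eliminate R2.
Row's strategy R3 is strictly dominated by R1 (C4: 16>14, C5: 17>1) and is removed.
Among the remaining strategies, none is strictly dominated by another pure strategy of the same player, so the elimination stops.
Surviving strategies — Row: {R1, R5}; Column: {C4, C5}.

C4, C5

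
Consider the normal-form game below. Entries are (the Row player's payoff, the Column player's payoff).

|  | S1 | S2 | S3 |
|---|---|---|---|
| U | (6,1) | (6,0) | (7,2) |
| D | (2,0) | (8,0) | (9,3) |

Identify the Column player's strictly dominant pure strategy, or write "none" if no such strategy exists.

S3 vs S1: U: 2>1, D: 3>0.
S3 vs S2: U: 2>0, D: 3>0.
S3 strictly beats every other strategy against every opponent action, so it is strictly dominant.

S3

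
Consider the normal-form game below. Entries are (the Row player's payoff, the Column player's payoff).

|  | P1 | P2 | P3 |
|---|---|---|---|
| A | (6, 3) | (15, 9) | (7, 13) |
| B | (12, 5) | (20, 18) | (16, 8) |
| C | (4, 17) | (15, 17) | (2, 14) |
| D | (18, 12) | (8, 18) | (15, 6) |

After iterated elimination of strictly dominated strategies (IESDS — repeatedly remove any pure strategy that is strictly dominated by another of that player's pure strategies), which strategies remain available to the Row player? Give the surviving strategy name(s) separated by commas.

B

The Row player's strategy A is strictly dominated by B (P1: 12>6, P2: 20>15, P3: 16>7) and is removed.
Row C is eliminated: B beats it against every remaining column (P1: 12>4, P2: 20>15, P3: 16>2).
For the Column player, P2 strictly dominates P1 on the remaining rows (B: 18>5, D: 18>12); eliminate P1.
For the Row player, B strictly dominates D on the remaining columns (P2: 20>8, P3: 16>15); eliminate D.
Column P3 is eliminated: P2 beats it against every remaining row (B: 18>8).
Among the remaining strategies, none is strictly dominated by another pure strategy of the same player, so the elimination stops.
Surviving strategies — the Row player: {B}; the Column player: {P2}.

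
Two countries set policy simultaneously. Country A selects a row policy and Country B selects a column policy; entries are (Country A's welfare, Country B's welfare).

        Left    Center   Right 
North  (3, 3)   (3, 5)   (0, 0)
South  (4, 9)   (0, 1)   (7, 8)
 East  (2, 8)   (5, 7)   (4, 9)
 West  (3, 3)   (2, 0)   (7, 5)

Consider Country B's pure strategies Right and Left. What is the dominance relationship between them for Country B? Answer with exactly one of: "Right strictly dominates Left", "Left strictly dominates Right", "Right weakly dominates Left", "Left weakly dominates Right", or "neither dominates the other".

neither dominates the other

Compare Right to Left across every action of Country A: North: 0<3, South: 8<9, East: 9>8, West: 5>3.
Right does better at East, West but worse at North, South; neither strategy dominates the other.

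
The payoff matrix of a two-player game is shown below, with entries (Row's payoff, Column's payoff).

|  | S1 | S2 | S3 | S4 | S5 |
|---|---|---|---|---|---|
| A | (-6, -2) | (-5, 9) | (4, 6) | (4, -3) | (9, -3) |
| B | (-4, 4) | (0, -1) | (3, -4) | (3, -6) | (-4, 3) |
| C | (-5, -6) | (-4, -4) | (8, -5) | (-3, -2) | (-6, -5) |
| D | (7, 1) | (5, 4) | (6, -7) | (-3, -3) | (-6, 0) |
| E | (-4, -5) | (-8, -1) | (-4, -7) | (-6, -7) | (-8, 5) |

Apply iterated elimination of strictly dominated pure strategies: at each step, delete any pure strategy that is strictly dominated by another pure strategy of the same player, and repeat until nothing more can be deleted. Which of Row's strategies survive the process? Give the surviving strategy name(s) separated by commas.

D

Row's strategy E is strictly dominated by D (S1: 7>-4, S2: 5>-8, S3: 6>-4, S4: -3>-6, S5: -6>-8) and is removed.
Column S3 is eliminated: S2 beats it against every remaining row (A: 9>6, B: -1>-4, C: -4>-5, D: 4>-7).
For Row, B strictly dominates C on the remaining columns (S1: -4>-5, S2: 0>-4, S4: 3>-3, S5: -4>-6); eliminate C.
For Column, S1 strictly dominates S4 on the remaining rows (A: -2>-3, B: 4>-6, D: 1>-3); eliminate S4.
For Column, S1 strictly dominates S5 on the remaining rows (A: -2>-3, B: 4>3, D: 1>0); eliminate S5.
For Row, B strictly dominates A on the remaining columns (S1: -4>-6, S2: 0>-5); eliminate A.
Row B is eliminated: D beats it against every remaining column (S1: 7>-4, S2: 5>0).
For Column, S2 strictly dominates S1 on the remaining rows (D: 4>1); eliminate S1.
Among the remaining strategies, none is strictly dominated by another pure strategy of the same player, so the elimination stops.
Surviving strategies — Row: {D}; Column: {S2}.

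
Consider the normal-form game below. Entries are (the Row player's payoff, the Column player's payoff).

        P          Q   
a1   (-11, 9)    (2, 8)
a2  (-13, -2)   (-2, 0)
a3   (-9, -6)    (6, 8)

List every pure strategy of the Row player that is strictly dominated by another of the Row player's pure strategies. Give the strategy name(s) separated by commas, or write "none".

a1, a2

a1: dominated, since a3 does at least as well everywhere (P: -9>-11, Q: 6>2).
a2: dominated, since a1 does at least as well everywhere (P: -11>-13, Q: 2>-2).
a3: no other strategy beats it everywhere (a1 at P (-9>-11); a2 at P (-9>-13)).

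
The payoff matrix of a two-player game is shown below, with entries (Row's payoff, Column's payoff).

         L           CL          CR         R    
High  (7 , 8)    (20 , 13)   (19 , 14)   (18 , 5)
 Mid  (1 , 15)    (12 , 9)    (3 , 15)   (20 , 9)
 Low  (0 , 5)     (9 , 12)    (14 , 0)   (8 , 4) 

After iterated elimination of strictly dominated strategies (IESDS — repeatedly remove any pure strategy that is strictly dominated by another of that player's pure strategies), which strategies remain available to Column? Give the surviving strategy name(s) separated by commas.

CR

Row's strategy Low is strictly dominated by High (L: 7>0, CL: 20>9, CR: 19>14, R: 18>8) and is removed.
Column's strategy CL is strictly dominated by CR (High: 14>13, Mid: 15>9) and is removed.
Column R is eliminated: L beats it against every remaining row (High: 8>5, Mid: 15>9).
For Row, High strictly dominates Mid on the remaining columns (L: 7>1, CR: 19>3); eliminate Mid.
For Column, CR strictly dominates L on the remaining rows (High: 14>8); eliminate L.
Among the remaining strategies, none is strictly dominated by another pure strategy of the same player, so the elimination stops.
Surviving strategies — Row: {High}; Column: {CR}.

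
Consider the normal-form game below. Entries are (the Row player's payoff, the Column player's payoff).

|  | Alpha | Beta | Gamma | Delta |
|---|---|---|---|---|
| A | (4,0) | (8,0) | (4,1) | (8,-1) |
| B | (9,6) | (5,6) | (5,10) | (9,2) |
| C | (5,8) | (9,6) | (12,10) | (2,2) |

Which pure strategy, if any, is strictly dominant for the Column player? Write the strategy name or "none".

Gamma

Gamma vs Alpha: A: 1>0, B: 10>6, C: 10>8.
Gamma vs Beta: A: 1>0, B: 10>6, C: 10>6.
Gamma vs Delta: A: 1>-1, B: 10>2, C: 10>2.
Gamma strictly beats every other strategy against every opponent action, so it is strictly dominant.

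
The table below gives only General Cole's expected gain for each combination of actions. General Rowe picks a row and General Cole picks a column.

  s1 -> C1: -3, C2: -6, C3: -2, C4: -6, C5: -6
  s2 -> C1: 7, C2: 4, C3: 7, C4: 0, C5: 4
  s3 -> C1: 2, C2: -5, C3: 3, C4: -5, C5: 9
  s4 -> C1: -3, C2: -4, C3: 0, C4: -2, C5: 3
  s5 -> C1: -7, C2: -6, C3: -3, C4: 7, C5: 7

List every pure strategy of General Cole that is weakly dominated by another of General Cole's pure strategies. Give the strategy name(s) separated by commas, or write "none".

C1, C2, C4

C1 is weakly dominated by C3 (s1: -2>-3, s2: 7=7, s3: 3>2, s4: 0>-3, s5: -3>-7).
C2 is weakly dominated by C3 (s1: -2>-6, s2: 7>4, s3: 3>-5, s4: 0>-4, s5: -3>-6).
C3 is not dominated — it holds its own against C1 at s1 (-2>-3); C2 at s1 (-2>-6); C4 at s1 (-2>-6); C5 at s1 (-2>-6).
C4 is weakly dominated by C5 (s1: -6=-6, s2: 4>0, s3: 9>-5, s4: 3>-2, s5: 7=7).
C5: no other strategy beats it everywhere (C1 at s3 (9>2); C2 at s3 (9>-5); C3 at s3 (9>3); C4 at s2 (4>0)).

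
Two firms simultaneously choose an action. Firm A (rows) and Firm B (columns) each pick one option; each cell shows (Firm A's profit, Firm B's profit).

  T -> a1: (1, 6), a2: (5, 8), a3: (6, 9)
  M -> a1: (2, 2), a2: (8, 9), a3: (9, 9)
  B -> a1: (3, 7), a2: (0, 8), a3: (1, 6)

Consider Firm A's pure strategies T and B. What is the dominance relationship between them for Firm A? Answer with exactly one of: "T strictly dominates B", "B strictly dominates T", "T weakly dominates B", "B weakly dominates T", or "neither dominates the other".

Compare T to B across each choice by Firm B: a1: 1<3, a2: 5>0, a3: 6>1.
T does better at a2, a3 but worse at a1; neither strategy dominates the other.

neither dominates the other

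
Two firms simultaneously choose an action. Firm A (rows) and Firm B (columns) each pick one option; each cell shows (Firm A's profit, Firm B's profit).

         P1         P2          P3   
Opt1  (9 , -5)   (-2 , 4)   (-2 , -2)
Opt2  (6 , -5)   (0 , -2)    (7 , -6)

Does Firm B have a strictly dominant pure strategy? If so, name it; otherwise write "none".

P2

P2 vs P1: Opt1: 4>-5, Opt2: -2>-5.
P2 vs P3: Opt1: 4>-2, Opt2: -2>-6.
P2 strictly beats every other strategy against every opponent action, so it is strictly dominant.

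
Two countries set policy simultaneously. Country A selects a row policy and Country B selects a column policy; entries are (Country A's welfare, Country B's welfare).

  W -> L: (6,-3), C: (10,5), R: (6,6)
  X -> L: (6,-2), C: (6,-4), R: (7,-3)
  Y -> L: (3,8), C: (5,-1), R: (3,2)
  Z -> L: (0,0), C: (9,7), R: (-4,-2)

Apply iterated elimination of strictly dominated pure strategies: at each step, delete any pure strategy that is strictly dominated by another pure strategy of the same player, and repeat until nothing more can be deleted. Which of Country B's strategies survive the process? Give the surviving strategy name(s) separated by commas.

L, R

For Country A, W strictly dominates Y on the remaining columns (L: 6>3, C: 10>5, R: 6>3); eliminate Y.
Row Z is eliminated: W beats it against every remaining column (L: 6>0, C: 10>9, R: 6>-4).
For Country B, R strictly dominates C on the remaining rows (W: 6>5, X: -3>-4); eliminate C.
Among the remaining strategies, none is strictly dominated by another pure strategy of the same player, so the elimination stops.
Surviving strategies — Country A: {W, X}; Country B: {L, R}.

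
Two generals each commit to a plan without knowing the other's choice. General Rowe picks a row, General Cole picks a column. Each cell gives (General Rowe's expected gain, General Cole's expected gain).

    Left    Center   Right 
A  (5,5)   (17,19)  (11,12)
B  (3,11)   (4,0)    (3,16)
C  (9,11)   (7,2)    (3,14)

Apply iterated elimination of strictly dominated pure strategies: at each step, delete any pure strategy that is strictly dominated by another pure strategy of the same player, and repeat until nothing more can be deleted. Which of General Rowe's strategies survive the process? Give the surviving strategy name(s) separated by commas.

General Rowe's strategy B is strictly dominated by A (Left: 5>3, Center: 17>4, Right: 11>3) and is removed.
For General Cole, Right strictly dominates Left on the remaining rows (A: 12>5, C: 14>11); eliminate Left.
For General Rowe, A strictly dominates C on the remaining columns (Center: 17>7, Right: 11>3); eliminate C.
For General Cole, Center strictly dominates Right on the remaining rows (A: 19>12); eliminate Right.
Among the remaining strategies, none is strictly dominated by another pure strategy of the same player, so the elimination stops.
Surviving strategies — General Rowe: {A}; General Cole: {Center}.

A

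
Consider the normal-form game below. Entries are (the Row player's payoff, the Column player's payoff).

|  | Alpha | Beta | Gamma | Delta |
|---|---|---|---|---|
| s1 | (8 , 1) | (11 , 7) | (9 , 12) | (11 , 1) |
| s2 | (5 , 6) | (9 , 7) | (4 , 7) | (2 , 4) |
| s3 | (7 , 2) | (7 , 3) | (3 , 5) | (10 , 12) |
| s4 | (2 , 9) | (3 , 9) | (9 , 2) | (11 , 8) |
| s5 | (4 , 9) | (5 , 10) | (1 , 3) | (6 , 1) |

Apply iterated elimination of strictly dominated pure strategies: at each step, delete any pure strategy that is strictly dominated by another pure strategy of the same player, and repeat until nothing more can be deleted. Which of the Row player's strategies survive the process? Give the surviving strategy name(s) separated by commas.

s1, s4

The Row player's strategy s2 is strictly dominated by s1 (Alpha: 8>5, Beta: 11>9, Gamma: 9>4, Delta: 11>2) and is removed.
The Row player's strategy s3 is strictly dominated by s1 (Alpha: 8>7, Beta: 11>7, Gamma: 9>3, Delta: 11>10) and is removed.
The Row player's strategy s5 is strictly dominated by s1 (Alpha: 8>4, Beta: 11>5, Gamma: 9>1, Delta: 11>6) and is removed.
The Column player's strategy Delta is strictly dominated by Beta (s1: 7>1, s4: 9>8) and is removed.
Among the remaining strategies, none is strictly dominated by another pure strategy of the same player, so the elimination stops.
Surviving strategies — the Row player: {s1, s4}; the Column player: {Alpha, Beta, Gamma}.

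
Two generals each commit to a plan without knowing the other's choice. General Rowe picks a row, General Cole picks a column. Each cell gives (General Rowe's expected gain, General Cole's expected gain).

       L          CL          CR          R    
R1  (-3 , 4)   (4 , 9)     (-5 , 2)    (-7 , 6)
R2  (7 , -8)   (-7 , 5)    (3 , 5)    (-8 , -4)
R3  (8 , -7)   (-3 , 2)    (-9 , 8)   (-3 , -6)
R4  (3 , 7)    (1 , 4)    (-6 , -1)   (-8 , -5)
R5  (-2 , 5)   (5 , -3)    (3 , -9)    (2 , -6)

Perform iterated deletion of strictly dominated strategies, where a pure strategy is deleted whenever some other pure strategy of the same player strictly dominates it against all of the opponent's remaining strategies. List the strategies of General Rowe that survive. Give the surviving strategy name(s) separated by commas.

R2, R3, R4, R5

General Rowe's strategy R1 is strictly dominated by R5 (L: -2>-3, CL: 5>4, CR: 3>-5, R: 2>-7) and is removed.
General Cole's strategy R is strictly dominated by CL (R2: 5>-4, R3: 2>-6, R4: 4>-5, R5: -3>-6) and is removed.
Among the remaining strategies, none is strictly dominated by another pure strategy of the same player, so the elimination stops.
Surviving strategies — General Rowe: {R2, R3, R4, R5}; General Cole: {L, CL, CR}.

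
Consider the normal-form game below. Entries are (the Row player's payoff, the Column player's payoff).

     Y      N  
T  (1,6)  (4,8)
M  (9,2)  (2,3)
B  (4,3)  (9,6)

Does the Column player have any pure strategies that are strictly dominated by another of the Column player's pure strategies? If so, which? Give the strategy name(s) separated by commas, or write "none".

Y is strictly dominated by N (T: 8>6, M: 3>2, B: 6>3).
Nothing dominates N: Y at T (8>6).

Y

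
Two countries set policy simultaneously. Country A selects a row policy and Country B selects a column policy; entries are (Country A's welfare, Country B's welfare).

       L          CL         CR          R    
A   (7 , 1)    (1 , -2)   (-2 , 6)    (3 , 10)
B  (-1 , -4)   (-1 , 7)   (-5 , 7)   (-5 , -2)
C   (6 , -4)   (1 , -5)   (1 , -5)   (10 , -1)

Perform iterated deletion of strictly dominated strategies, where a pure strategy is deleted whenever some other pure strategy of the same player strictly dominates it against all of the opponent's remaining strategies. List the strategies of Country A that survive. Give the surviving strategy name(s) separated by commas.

C

For Country A, A strictly dominates B on the remaining columns (L: 7>-1, CL: 1>-1, CR: -2>-5, R: 3>-5); eliminate B.
For Country B, R strictly dominates L on the remaining rows (A: 10>1, C: -1>-4); eliminate L.
Column CL is eliminated: R beats it against every remaining row (A: 10>-2, C: -1>-5).
Row A is eliminated: C beats it against every remaining column (CR: 1>-2, R: 10>3).
For Country B, R strictly dominates CR on the remaining rows (C: -1>-5); eliminate CR.
Among the remaining strategies, none is strictly dominated by another pure strategy of the same player, so the elimination stops.
Surviving strategies — Country A: {C}; Country B: {R}.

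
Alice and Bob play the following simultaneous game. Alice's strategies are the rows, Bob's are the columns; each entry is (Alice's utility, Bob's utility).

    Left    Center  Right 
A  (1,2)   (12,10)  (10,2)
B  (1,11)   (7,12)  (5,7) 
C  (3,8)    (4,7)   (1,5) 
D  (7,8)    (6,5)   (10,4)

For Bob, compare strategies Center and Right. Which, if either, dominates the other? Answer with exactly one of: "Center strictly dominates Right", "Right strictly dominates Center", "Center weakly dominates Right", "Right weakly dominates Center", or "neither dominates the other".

Center strictly dominates Right

Compare Center to Right across each opponent action: A: 10>2, B: 12>7, C: 7>5, D: 5>4.
Every comparison favours Center, so Center strictly dominates Right.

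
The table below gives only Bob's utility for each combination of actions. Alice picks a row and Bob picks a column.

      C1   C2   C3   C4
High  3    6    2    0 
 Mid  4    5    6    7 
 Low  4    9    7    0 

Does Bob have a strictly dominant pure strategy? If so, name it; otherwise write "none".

none

C1 fails to dominate C2 at High (3<6).
C2 fails to dominate C3 at Mid (5<6).
C3 fails to dominate C1 at High (2<3).
C4 fails to dominate C1 at High (0<3).
No single strategy dominates all the others.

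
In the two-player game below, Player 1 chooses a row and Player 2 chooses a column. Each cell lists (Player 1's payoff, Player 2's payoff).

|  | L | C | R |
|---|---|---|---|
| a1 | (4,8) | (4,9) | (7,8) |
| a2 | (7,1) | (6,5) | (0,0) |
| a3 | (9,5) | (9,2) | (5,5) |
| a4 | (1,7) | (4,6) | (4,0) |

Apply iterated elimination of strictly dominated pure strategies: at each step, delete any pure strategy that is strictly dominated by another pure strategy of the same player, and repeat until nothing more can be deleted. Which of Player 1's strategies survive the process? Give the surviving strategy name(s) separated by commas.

a1, a3

For Player 1, a3 strictly dominates a2 on the remaining columns (L: 9>7, C: 9>6, R: 5>0); eliminate a2.
For Player 1, a3 strictly dominates a4 on the remaining columns (L: 9>1, C: 9>4, R: 5>4); eliminate a4.
Among the remaining strategies, none is strictly dominated by another pure strategy of the same player, so the elimination stops.
Surviving strategies — Player 1: {a1, a3}; Player 2: {L, C, R}.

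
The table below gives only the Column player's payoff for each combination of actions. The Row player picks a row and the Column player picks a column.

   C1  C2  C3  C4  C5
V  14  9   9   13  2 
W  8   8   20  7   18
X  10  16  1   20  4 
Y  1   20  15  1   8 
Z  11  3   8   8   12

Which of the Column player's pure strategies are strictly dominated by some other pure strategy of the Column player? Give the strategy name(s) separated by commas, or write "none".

none

C1 is not dominated — it holds its own against C2 at V (14>9); C3 at V (14>9); C4 at V (14>13); C5 at V (14>2).
Nothing dominates C2: C1 at W (8=8); C3 at V (9=9); C4 at W (8>7); C5 at V (9>2).
C3 is not dominated — it holds its own against C1 at W (20>8); C2 at V (9=9); C4 at W (20>7); C5 at V (9>2).
Nothing dominates C4: C1 at X (20>10); C2 at V (13>9); C3 at V (13>9); C5 at V (13>2).
C5: no other strategy beats it everywhere (C1 at W (18>8); C2 at W (18>8); C3 at X (4>1); C4 at W (18>7)).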